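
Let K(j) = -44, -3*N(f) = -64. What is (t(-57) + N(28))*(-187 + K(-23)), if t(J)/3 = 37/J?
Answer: -85085/19 ≈ -4478.2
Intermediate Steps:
N(f) = 64/3 (N(f) = -⅓*(-64) = 64/3)
t(J) = 111/J (t(J) = 3*(37/J) = 111/J)
(t(-57) + N(28))*(-187 + K(-23)) = (111/(-57) + 64/3)*(-187 - 44) = (111*(-1/57) + 64/3)*(-231) = (-37/19 + 64/3)*(-231) = (1105/57)*(-231) = -85085/19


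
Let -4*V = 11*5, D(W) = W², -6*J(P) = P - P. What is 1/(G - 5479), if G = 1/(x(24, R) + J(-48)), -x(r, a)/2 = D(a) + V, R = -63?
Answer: -15821/86683261 ≈ -0.00018252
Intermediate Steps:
J(P) = 0 (J(P) = -(P - P)/6 = -⅙*0 = 0)
V = -55/4 (V = -11*5/4 = -¼*55 = -55/4 ≈ -13.750)
x(r, a) = 55/2 - 2*a² (x(r, a) = -2*(a² - 55/4) = -2*(-55/4 + a²) = 55/2 - 2*a²)
G = -2/15821 (G = 1/((55/2 - 2*(-63)²) + 0) = 1/((55/2 - 2*3969) + 0) = 1/((55/2 - 7938) + 0) = 1/(-15821/2 + 0) = 1/(-15821/2) = -2/15821 ≈ -0.00012641)
1/(G - 5479) = 1/(-2/15821 - 5479) = 1/(-86683261/15821) = -15821/86683261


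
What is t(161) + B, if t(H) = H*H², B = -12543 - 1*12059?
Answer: 4148679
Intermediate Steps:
B = -24602 (B = -12543 - 12059 = -24602)
t(H) = H³
t(161) + B = 161³ - 24602 = 4173281 - 24602 = 4148679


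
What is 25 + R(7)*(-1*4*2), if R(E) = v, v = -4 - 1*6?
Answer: 105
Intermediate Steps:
v = -10 (v = -4 - 6 = -10)
R(E) = -10
25 + R(7)*(-1*4*2) = 25 - 10*(-1*4)*2 = 25 - (-40)*2 = 25 - 10*(-8) = 25 + 80 = 105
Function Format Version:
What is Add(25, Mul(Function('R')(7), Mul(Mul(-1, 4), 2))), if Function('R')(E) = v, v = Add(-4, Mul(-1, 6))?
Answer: 105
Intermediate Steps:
v = -10 (v = Add(-4, -6) = -10)
Function('R')(E) = -10
Add(25, Mul(Function('R')(7), Mul(Mul(-1, 4), 2))) = Add(25, Mul(-10, Mul(Mul(-1, 4), 2))) = Add(25, Mul(-10, Mul(-4, 2))) = Add(25, Mul(-10, -8)) = Add(25, 80) = 105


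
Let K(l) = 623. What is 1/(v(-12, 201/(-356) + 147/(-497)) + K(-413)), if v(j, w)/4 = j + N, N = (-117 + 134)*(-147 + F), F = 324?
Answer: 1/12611 ≈ 7.9296e-5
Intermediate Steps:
N = 3009 (N = (-117 + 134)*(-147 + 324) = 17*177 = 3009)
v(j, w) = 12036 + 4*j (v(j, w) = 4*(j + 3009) = 4*(3009 + j) = 12036 + 4*j)
1/(v(-12, 201/(-356) + 147/(-497)) + K(-413)) = 1/((12036 + 4*(-12)) + 623) = 1/((12036 - 48) + 623) = 1/(11988 + 623) = 1/12611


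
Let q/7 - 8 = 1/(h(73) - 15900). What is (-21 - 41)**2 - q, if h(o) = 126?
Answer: 59751919/15774 ≈ 3788.0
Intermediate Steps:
q = 883337/15774 (q = 56 + 7/(126 - 15900) = 56 + 7/(-15774) = 56 + 7*(-1/15774) = 56 - 7/15774 = 883337/15774 ≈ 56.000)
(-21 - 41)**2 - q = (-21 - 41)**2 - 1*883337/15774 = (-62)**2 - 883337/15774 = 3844 - 883337/15774 = 59751919/15774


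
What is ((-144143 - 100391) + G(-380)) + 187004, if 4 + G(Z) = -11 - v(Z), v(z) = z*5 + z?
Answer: -55265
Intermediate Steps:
v(z) = 6*z (v(z) = 5*z + z = 6*z)
G(Z) = -15 - 6*Z (G(Z) = -4 + (-11 - 6*Z) = -15 - 6*Z)
((-144143 - 100391) + G(-380)) + 187004 = ((-144143 - 100391) + (-15 - 6*(-380))) + 187004 = (-244534 + (-15 + 2280)) + 187004 = (-244534 + 2265) + 187004 = -242269 + 187004 = -55265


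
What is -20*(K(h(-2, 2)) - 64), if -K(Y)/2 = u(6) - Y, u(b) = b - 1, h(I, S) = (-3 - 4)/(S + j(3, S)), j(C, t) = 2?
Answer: 1550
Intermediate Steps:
h(I, S) = -7/(2 + S) (h(I, S) = (-3 - 4)/(S + 2) = -7/(2 + S))
u(b) = -1 + b
K(Y) = -10 + 2*Y (K(Y) = -2*((-1 + 6) - Y) = -2*(5 - Y) = -10 + 2*Y)
-20*(K(h(-2, 2)) - 64) = -20*((-10 + 2*(-7/(2 + 2))) - 64) = -20*((-10 + 2*(-7/4)) - 64) = -20*((-10 - 7/2) - 64) = -20*(-27/2 - 64) = -20*(-155/2) = 1550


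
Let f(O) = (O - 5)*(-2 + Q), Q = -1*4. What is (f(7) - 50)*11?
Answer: -682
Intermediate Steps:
Q = -4
f(O) = 30 - 6*O (f(O) = (O - 5)*(-2 - 4) = (-5 + O)*(-6) = 30 - 6*O)
(f(7) - 50)*11 = ((30 - 6*7) - 50)*11 = ((30 - 42) - 50)*11 = (-12 - 50)*11 = -62*11 = -682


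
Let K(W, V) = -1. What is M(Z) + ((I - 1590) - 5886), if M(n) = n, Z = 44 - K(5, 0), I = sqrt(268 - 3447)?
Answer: -7431 + 17*I*sqrt(11) ≈ -7431.0 + 56.383*I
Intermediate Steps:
I = 17*I*sqrt(11) (I = sqrt(-3179) = 17*I*sqrt(11) ≈ 56.383*I)
Z = 45 (Z = 44 - 1*(-1) = 44 + 1 = 45)
M(Z) + ((I - 1590) - 5886) = 45 + ((17*I*sqrt(11) - 1590) - 5886) = 45 + ((-1590 + 17*I*sqrt(11)) - 5886) = 45 + (-7476 + 17*I*sqrt(11)) = -7431 + 17*I*sqrt(11)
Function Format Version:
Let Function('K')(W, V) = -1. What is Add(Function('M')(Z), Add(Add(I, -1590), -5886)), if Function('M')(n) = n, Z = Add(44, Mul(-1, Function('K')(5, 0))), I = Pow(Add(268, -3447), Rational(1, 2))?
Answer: Add(-7431, Mul(17, I, Pow(11, Rational(1, 2)))) ≈ Add(-7431.0, Mul(56.383, I))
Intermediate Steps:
I = Mul(17, I, Pow(11, Rational(1, 2))) (I = Pow(-3179, Rational(1, 2)) = Mul(17, I, Pow(11, Rational(1, 2))) ≈ Mul(56.383, I))
Z = 45 (Z = Add(44, Mul(-1, -1)) = Add(44, 1) = 45)
Add(Function('M')(Z), Add(Add(I, -1590), -5886)) = Add(45, Add(Add(Mul(17, I, Pow(11, Rational(1, 2))), -1590), -5886)) = Add(45, Add(Add(-1590, Mul(17, I, Pow(11, Rational(1, 2)))), -5886)) = Add(45, Add(-7476, Mul(17, I, Pow(11, Rational(1, 2))))) = Add(-7431, Mul(17, I, Pow(11, Rational(1, 2))))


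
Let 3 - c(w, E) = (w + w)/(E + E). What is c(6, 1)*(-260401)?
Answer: 781203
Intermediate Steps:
c(w, E) = 3 - w/E (c(w, E) = 3 - (w + w)/(E + E) = 3 - 2*w/(2*E) = 3 - 2*w*1/(2*E) = 3 - w/E)
c(6, 1)*(-260401) = (3 - 1*6/1)*(-260401) = (3 - 1*6*1)*(-260401) = (3 - 6)*(-260401) = -3*(-260401) = 781203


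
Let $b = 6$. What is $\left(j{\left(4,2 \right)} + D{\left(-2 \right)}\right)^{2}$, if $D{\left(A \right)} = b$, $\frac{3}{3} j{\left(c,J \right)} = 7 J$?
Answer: $400$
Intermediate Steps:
$j{\left(c,J \right)} = 7 J$
$D{\left(A \right)} = 6$
$\left(j{\left(4,2 \right)} + D{\left(-2 \right)}\right)^{2} = \left(7 \cdot 2 + 6\right)^{2} = \left(14 + 6\right)^{2} = 20^{2} = 400$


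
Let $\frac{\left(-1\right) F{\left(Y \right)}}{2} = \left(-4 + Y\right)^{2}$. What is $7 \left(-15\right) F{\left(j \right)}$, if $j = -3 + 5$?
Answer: $840$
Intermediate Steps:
$j = 2$
$F{\left(Y \right)} = - 2 \left(-4 + Y\right)^{2}$
$7 \left(-15\right) F{\left(j \right)} = 7 \left(-15\right) \left(- 2 \left(-4 + 2\right)^{2}\right) = - 105 \left(- 2 \left(-2\right)^{2}\right) = - 105 \left(\left(-2\right) 4\right) = \left(-105\right) \left(-8\right) = 840$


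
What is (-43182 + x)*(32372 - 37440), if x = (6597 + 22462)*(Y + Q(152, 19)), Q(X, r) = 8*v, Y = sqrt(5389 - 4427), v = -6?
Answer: 7287854952 - 147271012*sqrt(962) ≈ 2.7201e+9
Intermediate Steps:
Y = sqrt(962) ≈ 31.016
Q(X, r) = -48 (Q(X, r) = 8*(-6) = -48)
x = -1394832 + 29059*sqrt(962) (x = (6597 + 22462)*(sqrt(962) - 48) = 29059*(-48 + sqrt(962)) = -1394832 + 29059*sqrt(962) ≈ -4.9353e+5)
(-43182 + x)*(32372 - 37440) = (-43182 + (-1394832 + 29059*sqrt(962)))*(32372 - 37440) = (-1438014 + 29059*sqrt(962))*(-5068) = 7287854952 - 147271012*sqrt(962)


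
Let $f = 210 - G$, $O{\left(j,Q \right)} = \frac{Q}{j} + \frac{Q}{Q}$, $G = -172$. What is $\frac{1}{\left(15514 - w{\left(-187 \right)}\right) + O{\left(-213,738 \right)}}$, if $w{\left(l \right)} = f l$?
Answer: $\frac{71}{6173133} \approx 1.1501 \cdot 10^{-5}$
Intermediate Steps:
$O{\left(j,Q \right)} = 1 + \frac{Q}{j}$ ($O{\left(j,Q \right)} = \frac{Q}{j} + 1 = 1 + \frac{Q}{j}$)
$f = 382$ ($f = 210 - -172 = 210 + 172 = 382$)
$w{\left(l \right)} = 382 l$
$\frac{1}{\left(15514 - w{\left(-187 \right)}\right) + O{\left(-213,738 \right)}} = \frac{1}{\left(15514 - 382 \left(-187\right)\right) + \frac{738 - 213}{-213}} = \frac{1}{\left(15514 - -71434\right) - \frac{175}{71}} = \frac{1}{\left(15514 + 71434\right) - \frac{175}{71}} = \frac{1}{86948 - \frac{175}{71}} = \frac{1}{\frac{6173133}{71}} = \frac{71}{6173133}$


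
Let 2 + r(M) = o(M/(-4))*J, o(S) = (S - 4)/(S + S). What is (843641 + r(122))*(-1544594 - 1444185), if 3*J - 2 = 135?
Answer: -307626381909911/122 ≈ -2.5215e+12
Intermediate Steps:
o(S) = (-4 + S)/(2*S) (o(S) = (-4 + S)/((2*S)) = (-4 + S)*(1/(2*S)) = (-4 + S)/(2*S))
J = 137/3 (J = ⅔ + (⅓)*135 = ⅔ + 45 = 137/3 ≈ 45.667)
r(M) = -2 - 274*(-4 - M/4)/(3*M) (r(M) = -2 + ((-4 + M/(-4))/(2*((M/(-4)))))*(137/3) = -2 + ((-4 + M*(-¼))/(2*((M*(-¼)))))*(137/3) = -2 + ((-4 - M/4)/(2*((-M/4))))*(137/3) = -2 + ((-4/M)*(-4 - M/4)/2)*(137/3) = -2 - 2*(-4 - M/4)/M*(137/3) = -2 - 274*(-4 - M/4)/(3*M))
(843641 + r(122))*(-1544594 - 1444185) = (843641 + (⅙)*(2192 + 125*122)/122)*(-1544594 - 1444185) = (843641 + (⅙)*(1/122)*(2192 + 15250))*(-2988779) = (843641 + (⅙)*(1/122)*17442)*(-2988779) = (843641 + 2907/122)*(-2988779) = (102927109/122)*(-2988779) = -307626381909911/122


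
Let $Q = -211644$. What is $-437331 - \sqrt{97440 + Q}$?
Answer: $-437331 - 2 i \sqrt{28551} \approx -4.3733 \cdot 10^{5} - 337.94 i$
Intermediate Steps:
$-437331 - \sqrt{97440 + Q} = -437331 - \sqrt{97440 - 211644} = -437331 - \sqrt{-114204} = -437331 - 2 i \sqrt{28551}$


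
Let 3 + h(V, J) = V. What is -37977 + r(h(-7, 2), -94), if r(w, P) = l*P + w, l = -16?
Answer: -36483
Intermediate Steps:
h(V, J) = -3 + V
r(w, P) = w - 16*P (r(w, P) = -16*P + w = w - 16*P)
-37977 + r(h(-7, 2), -94) = -37977 + ((-3 - 7) - 16*(-94)) = -37977 + (-10 + 1504) = -37977 + 1494 = -36483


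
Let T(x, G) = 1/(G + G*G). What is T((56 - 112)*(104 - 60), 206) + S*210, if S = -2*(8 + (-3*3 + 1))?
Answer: 1/42642 ≈ 2.3451e-5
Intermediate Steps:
S = 0 (S = -2*(8 + (-9 + 1)) = -2*(8 - 8) = -2*0 = 0)
T(x, G) = 1/(G + G²)
T((56 - 112)*(104 - 60), 206) + S*210 = 1/(206*(1 + 206)) + 0*210 = (1/206)/207 + 0 = (1/206)*(1/207) + 0 = 1/42642 + 0 = 1/42642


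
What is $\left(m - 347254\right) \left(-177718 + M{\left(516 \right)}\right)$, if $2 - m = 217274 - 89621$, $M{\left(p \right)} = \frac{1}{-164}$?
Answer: $\frac{13841463828465}{164} \approx 8.4399 \cdot 10^{10}$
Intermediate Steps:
$M{\left(p \right)} = - \frac{1}{164}$
$m = -127651$ ($m = 2 - \left(217274 - 89621\right) = 2 - 127653 = -127651$)
$\left(m - 347254\right) \left(-177718 + M{\left(516 \right)}\right) = \left(-127651 - 347254\right) \left(-177718 - \frac{1}{164}\right) = \left(-474905\right) \left(- \frac{29145753}{164}\right) = \frac{13841463828465}{164}$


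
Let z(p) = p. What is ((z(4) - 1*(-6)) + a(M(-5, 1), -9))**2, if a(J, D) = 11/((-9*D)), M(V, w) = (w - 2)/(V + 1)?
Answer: 674041/6561 ≈ 102.73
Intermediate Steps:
M(V, w) = (-2 + w)/(1 + V)
a(J, D) = -11/(9*D) (a(J, D) = 11*(-1/(9*D)) = -11/(9*D))
((z(4) - 1*(-6)) + a(M(-5, 1), -9))**2 = ((4 - 1*(-6)) - 11/9/(-9))**2 = ((4 + 6) - 11/9*(-1/9))**2 = (10 + 11/81)**2 = (821/81)**2 = 674041/6561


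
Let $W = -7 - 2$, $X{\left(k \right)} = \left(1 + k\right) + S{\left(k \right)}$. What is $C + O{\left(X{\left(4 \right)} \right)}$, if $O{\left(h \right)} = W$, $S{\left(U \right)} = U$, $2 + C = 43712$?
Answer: $43701$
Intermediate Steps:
$C = 43710$ ($C = -2 + 43712 = 43710$)
$X{\left(k \right)} = 1 + 2 k$ ($X{\left(k \right)} = \left(1 + k\right) + k = 1 + 2 k$)
$W = -9$ ($W = -7 - 2 = -9$)
$O{\left(h \right)} = -9$
$C + O{\left(X{\left(4 \right)} \right)} = 43710 - 9 = 43701$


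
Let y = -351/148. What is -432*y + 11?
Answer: 38315/37 ≈ 1035.5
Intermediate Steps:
y = -351/148 (y = -351*1/148 = -351/148 ≈ -2.3716)
-432*y + 11 = -432*(-351/148) + 11 = 37908/37 + 11 = 38315/37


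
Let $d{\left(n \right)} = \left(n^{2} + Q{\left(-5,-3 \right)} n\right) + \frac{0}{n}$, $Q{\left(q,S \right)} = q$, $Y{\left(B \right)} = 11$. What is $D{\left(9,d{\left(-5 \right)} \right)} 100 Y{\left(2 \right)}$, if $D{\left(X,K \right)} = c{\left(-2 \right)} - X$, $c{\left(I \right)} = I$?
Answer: $-12100$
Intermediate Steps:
$d{\left(n \right)} = n^{2} - 5 n$ ($d{\left(n \right)} = \left(n^{2} - 5 n\right) + \frac{0}{n} = \left(n^{2} - 5 n\right) + 0 = n^{2} - 5 n$)
$D{\left(X,K \right)} = -2 - X$
$D{\left(9,d{\left(-5 \right)} \right)} 100 Y{\left(2 \right)} = \left(-2 - 9\right) 100 \cdot 11 = \left(-11\right) 100 \cdot 11 = \left(-1100\right) 11 = -12100$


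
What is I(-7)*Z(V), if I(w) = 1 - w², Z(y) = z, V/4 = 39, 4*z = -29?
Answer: 348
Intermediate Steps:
z = -29/4 (z = (¼)*(-29) = -29/4 ≈ -7.2500)
V = 156 (V = 4*39 = 156)
Z(y) = -29/4
I(-7)*Z(V) = (1 - 1*(-7)²)*(-29/4) = (1 - 1*49)*(-29/4) = (1 - 49)*(-29/4) = -48*(-29/4) = 348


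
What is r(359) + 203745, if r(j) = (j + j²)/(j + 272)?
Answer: 128692335/631 ≈ 2.0395e+5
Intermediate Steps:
r(j) = (j + j²)/(272 + j)
r(359) + 203745 = 359*(1 + 359)/(272 + 359) + 203745 = 359*360/631 + 203745 = 359*(1/631)*360 + 203745 = 129240/631 + 203745 = 128692335/631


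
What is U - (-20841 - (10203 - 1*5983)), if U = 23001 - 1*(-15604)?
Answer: 63666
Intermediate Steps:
U = 38605 (U = 23001 + 15604 = 38605)
U - (-20841 - (10203 - 1*5983)) = 38605 - (-20841 - (10203 - 1*5983)) = 38605 - (-20841 - (10203 - 5983)) = 38605 - (-20841 - 1*4220) = 38605 - (-20841 - 4220) = 38605 - 1*(-25061) = 38605 + 25061 = 63666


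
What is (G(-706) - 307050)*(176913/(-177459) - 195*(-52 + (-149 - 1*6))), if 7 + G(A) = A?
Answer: -734830903697862/59153 ≈ -1.2423e+10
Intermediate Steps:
G(A) = -7 + A
(G(-706) - 307050)*(176913/(-177459) - 195*(-52 + (-149 - 1*6))) = ((-7 - 706) - 307050)*(176913/(-177459) - 195*(-52 + (-149 - 1*6))) = (-713 - 307050)*(176913*(-1/177459) - 195*(-52 + (-149 - 6))) = -307763*(-58971/59153 - 195*(-52 - 155)) = -307763*(-58971/59153 - 195*(-207)) = -307763*(-58971/59153 + 40365) = -307763*2387651874/59153 = -734830903697862/59153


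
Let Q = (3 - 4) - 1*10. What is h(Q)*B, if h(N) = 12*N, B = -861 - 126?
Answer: 130284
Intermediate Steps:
B = -987
Q = -11 (Q = -1 - 10 = -11)
h(Q)*B = (12*(-11))*(-987) = -132*(-987) = 130284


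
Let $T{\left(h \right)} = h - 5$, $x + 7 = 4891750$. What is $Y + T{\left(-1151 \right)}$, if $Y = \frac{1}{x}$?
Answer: $- \frac{5654854907}{4891743} \approx -1156.0$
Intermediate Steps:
$x = 4891743$ ($x = -7 + 4891750 = 4891743$)
$T{\left(h \right)} = -5 + h$
$Y = \frac{1}{4891743} \approx 2.0443 \cdot 10^{-7}$
$Y + T{\left(-1151 \right)} = \frac{1}{4891743} - 1156 = - \frac{5654854907}{4891743}$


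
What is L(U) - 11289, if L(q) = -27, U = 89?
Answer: -11316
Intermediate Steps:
L(U) - 11289 = -27 - 11289 = -11316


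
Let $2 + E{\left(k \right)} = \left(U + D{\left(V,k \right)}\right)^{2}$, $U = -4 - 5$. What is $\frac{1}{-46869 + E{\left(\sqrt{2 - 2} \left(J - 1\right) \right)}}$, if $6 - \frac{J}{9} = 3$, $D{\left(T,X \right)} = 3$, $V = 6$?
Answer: $- \frac{1}{46835} \approx -2.1352 \cdot 10^{-5}$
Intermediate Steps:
$J = 27$ ($J = 54 - 27 = 27$)
$U = -9$
$E{\left(k \right)} = 34$ ($E{\left(k \right)} = -2 + \left(-9 + 3\right)^{2} = -2 + \left(-6\right)^{2} = -2 + 36 = 34$)
$\frac{1}{-46869 + E{\left(\sqrt{2 - 2} \left(J - 1\right) \right)}} = \frac{1}{-46869 + 34} = \frac{1}{-46835} = - \frac{1}{46835}$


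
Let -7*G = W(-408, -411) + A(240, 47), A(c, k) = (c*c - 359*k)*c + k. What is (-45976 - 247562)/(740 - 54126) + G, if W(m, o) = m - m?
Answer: -37272917404/26693 ≈ -1.3964e+6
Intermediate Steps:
W(m, o) = 0
A(c, k) = k + c*(c² - 359*k) (A(c, k) = (c² - 359*k)*c + k = c*(c² - 359*k) + k = k + c*(c² - 359*k))
G = -1396361 (G = -(0 + (47 + 240³ - 359*240*47))/7 = -(0 + (47 + 13824000 - 4049520))/7 = -(0 + 9774527)/7 = -⅐*9774527 = -1396361)
(-45976 - 247562)/(740 - 54126) + G = (-45976 - 247562)/(740 - 54126) - 1396361 = -293538/(-53386) - 1396361 = -293538*(-1/53386) - 1396361 = 146769/26693 - 1396361 = -37272917404/26693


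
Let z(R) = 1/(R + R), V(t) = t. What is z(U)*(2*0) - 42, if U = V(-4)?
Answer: -42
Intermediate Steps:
U = -4
z(R) = 1/(2*R)
z(U)*(2*0) - 42 = ((1/2)/(-4))*(2*0) - 42 = ((1/2)*(-1/4))*0 - 42 = -1/8*0 - 42 = 0 - 42 = -42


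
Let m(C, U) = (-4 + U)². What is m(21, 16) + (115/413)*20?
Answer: 61772/413 ≈ 149.57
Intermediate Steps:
m(21, 16) + (115/413)*20 = (-4 + 16)² + (115/413)*20 = 12² + (115*(1/413))*20 = 144 + (115/413)*20 = 144 + 2300/413 = 61772/413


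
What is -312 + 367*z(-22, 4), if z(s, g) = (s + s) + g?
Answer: -14992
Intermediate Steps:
z(s, g) = g + 2*s (z(s, g) = 2*s + g = g + 2*s)
-312 + 367*z(-22, 4) = -312 + 367*(4 + 2*(-22)) = -312 + 367*(4 - 44) = -312 + 367*(-40) = -312 - 14680 = -14992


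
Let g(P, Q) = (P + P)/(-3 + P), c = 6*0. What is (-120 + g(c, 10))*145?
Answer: -17400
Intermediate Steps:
c = 0
g(P, Q) = 2*P/(-3 + P) (g(P, Q) = (2*P)/(-3 + P) = 2*P/(-3 + P))
(-120 + g(c, 10))*145 = (-120 + 2*0/(-3 + 0))*145 = (-120 + 2*0/(-3))*145 = (-120 + 2*0*(-⅓))*145 = (-120 + 0)*145 = -120*145 = -17400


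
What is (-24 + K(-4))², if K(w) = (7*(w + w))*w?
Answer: 40000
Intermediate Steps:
K(w) = 14*w² (K(w) = (7*(2*w))*w = (14*w)*w = 14*w²)
(-24 + K(-4))² = (-24 + 14*(-4)²)² = (-24 + 14*16)² = (-24 + 224)² = 200² = 40000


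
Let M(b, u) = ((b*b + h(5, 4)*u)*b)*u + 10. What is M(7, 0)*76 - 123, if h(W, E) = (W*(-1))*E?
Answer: 637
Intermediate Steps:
h(W, E) = -E*W (h(W, E) = (-W)*E = -E*W)
M(b, u) = 10 + b*u*(b**2 - 20*u) (M(b, u) = ((b*b + (-1*4*5)*u)*b)*u + 10 = ((b**2 - 20*u)*b)*u + 10 = (b*(b**2 - 20*u))*u + 10 = b*u*(b**2 - 20*u) + 10 = 10 + b*u*(b**2 - 20*u))
M(7, 0)*76 - 123 = (10 + 0*7**3 - 20*7*0**2)*76 - 123 = (10 + 0*343 - 20*7*0)*76 - 123 = (10 + 0 + 0)*76 - 123 = 10*76 - 123 = 760 - 123 = 637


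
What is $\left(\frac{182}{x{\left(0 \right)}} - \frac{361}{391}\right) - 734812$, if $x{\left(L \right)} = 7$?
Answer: $- \frac{287301687}{391} \approx -7.3479 \cdot 10^{5}$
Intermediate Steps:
$\left(\frac{182}{x{\left(0 \right)}} - \frac{361}{391}\right) - 734812 = \left(\frac{182}{7} - \frac{361}{391}\right) - 734812 = \left(182 \cdot \frac{1}{7} - \frac{361}{391}\right) - 734812 = \left(26 - \frac{361}{391}\right) - 734812 = \frac{9805}{391} - 734812 = - \frac{287301687}{391}$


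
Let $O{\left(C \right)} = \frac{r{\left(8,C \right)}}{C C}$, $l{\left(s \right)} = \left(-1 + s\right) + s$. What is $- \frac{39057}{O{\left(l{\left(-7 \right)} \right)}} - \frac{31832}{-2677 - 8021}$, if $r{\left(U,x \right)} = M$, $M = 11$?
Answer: $- \frac{47005900849}{58839} \approx -7.9889 \cdot 10^{5}$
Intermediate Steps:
$r{\left(U,x \right)} = 11$
$l{\left(s \right)} = -1 + 2 s$
$O{\left(C \right)} = \frac{11}{C^{2}}$ ($O{\left(C \right)} = \frac{11}{C C} = \frac{11}{C^{2}}$)
$- \frac{39057}{O{\left(l{\left(-7 \right)} \right)}} - \frac{31832}{-2677 - 8021} = - \frac{39057}{11 \frac{1}{\left(-1 + 2 \left(-7\right)\right)^{2}}} - \frac{31832}{-2677 - 8021} = - \frac{39057}{11 \frac{1}{\left(-1 - 14\right)^{2}}} - \frac{31832}{-2677 - 8021} = - \frac{39057}{11 \cdot \frac{1}{225}} - \frac{31832}{-10698} = - \frac{39057}{11 \cdot \frac{1}{225}} - - \frac{15916}{5349} = - \frac{39057}{\frac{11}{225}} + \frac{15916}{5349} = \left(-39057\right) \frac{225}{11} + \frac{15916}{5349} = - \frac{8787825}{11} + \frac{15916}{5349} = - \frac{47005900849}{58839}$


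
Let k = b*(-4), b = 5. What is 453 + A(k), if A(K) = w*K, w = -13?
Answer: 713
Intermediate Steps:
k = -20 (k = 5*(-4) = -20)
A(K) = -13*K
453 + A(k) = 453 - 13*(-20) = 453 + 260 = 713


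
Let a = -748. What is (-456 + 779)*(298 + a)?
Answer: -145350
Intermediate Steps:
(-456 + 779)*(298 + a) = (-456 + 779)*(298 - 748) = 323*(-450) = -145350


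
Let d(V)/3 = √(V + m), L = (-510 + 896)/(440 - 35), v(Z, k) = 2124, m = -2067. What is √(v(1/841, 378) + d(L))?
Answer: √(477900 + 15*I*√4183745)/15 ≈ 46.111 + 1.4786*I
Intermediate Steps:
L = 386/405 ≈ 0.95309
d(V) = 3*√(-2067 + V) (d(V) = 3*√(V - 2067) = 3*√(-2067 + V))
√(v(1/841, 378) + d(L)) = √(2124 + 3*√(-2067 + 386/405)) = √(2124 + 3*√(-836749/405)) = √(2124 + 3*(I*√4183745/45)) = √(2124 + I*√4183745/15)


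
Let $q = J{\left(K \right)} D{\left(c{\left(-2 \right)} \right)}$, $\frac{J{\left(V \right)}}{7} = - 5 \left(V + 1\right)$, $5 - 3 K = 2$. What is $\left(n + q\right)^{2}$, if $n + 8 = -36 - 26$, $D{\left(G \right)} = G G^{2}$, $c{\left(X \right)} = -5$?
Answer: $75342400$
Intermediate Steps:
$K = 1$ ($K = \frac{5}{3} - \frac{2}{3} = 1$)
$D{\left(G \right)} = G^{3}$
$J{\left(V \right)} = -35 - 35 V$ ($J{\left(V \right)} = 7 \left(- 5 \left(V + 1\right)\right) = 7 \left(- 5 \left(1 + V\right)\right) = 7 \left(-5 - 5 V\right) = -35 - 35 V$)
$n = -70$ ($n = -8 - 62 = -70$)
$q = 8750$ ($q = \left(-35 - 35\right) \left(-5\right)^{3} = \left(-35 - 35\right) \left(-125\right) = \left(-70\right) \left(-125\right) = 8750$)
$\left(n + q\right)^{2} = \left(-70 + 8750\right)^{2} = 8680^{2} = 75342400$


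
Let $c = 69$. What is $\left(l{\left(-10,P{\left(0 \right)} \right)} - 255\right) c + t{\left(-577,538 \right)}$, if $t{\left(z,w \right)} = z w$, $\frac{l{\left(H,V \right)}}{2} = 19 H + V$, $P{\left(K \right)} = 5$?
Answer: $-353551$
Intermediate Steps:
$l{\left(H,V \right)} = 2 V + 38 H$ ($l{\left(H,V \right)} = 2 \left(19 H + V\right) = 2 \left(V + 19 H\right) = 2 V + 38 H$)
$t{\left(z,w \right)} = w z$
$\left(l{\left(-10,P{\left(0 \right)} \right)} - 255\right) c + t{\left(-577,538 \right)} = \left(\left(2 \cdot 5 + 38 \left(-10\right)\right) - 255\right) 69 + 538 \left(-577\right) = \left(\left(10 - 380\right) - 255\right) 69 - 310426 = \left(-370 - 255\right) 69 - 310426 = \left(-625\right) 69 - 310426 = -43125 - 310426 = -353551$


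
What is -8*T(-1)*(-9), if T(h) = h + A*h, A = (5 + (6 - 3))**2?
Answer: -4680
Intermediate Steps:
A = 64 (A = (5 + 3)**2 = 8**2 = 64)
T(h) = 65*h (T(h) = h + 64*h = 65*h)
-8*T(-1)*(-9) = -520*(-1)*(-9) = -8*(-65)*(-9) = 520*(-9) = -4680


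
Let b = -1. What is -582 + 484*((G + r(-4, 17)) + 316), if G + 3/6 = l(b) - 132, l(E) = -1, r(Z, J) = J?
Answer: 95976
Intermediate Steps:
G = -267/2 (G = -½ + (-1 - 132) = -½ - 133 = -267/2 ≈ -133.50)
-582 + 484*((G + r(-4, 17)) + 316) = -582 + 484*((-267/2 + 17) + 316) = -582 + 484*(-233/2 + 316) = -582 + 484*(399/2) = -582 + 96558 = 95976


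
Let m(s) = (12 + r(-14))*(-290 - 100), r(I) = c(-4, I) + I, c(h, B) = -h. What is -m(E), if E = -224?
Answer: 780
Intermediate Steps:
r(I) = 4 + I (r(I) = -1*(-4) + I = 4 + I)
m(s) = -780 (m(s) = (12 + (4 - 14))*(-290 - 100) = (12 - 10)*(-390) = 2*(-390) = -780)
-m(E) = -1*(-780) = 780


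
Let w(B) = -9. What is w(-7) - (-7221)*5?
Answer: 36096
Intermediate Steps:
w(-7) - (-7221)*5 = -9 - (-7221)*5 = -9 - 83*(-435) = -9 + 36105 = 36096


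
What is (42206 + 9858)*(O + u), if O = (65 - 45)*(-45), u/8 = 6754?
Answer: 2766264448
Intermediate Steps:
u = 54032 (u = 8*6754 = 54032)
O = -900 (O = 20*(-45) = -900)
(42206 + 9858)*(O + u) = (42206 + 9858)*(-900 + 54032) = 52064*53132 = 2766264448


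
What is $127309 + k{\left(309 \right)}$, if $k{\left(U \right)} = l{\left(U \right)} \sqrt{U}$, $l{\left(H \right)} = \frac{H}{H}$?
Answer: $127309 + \sqrt{309} \approx 1.2733 \cdot 10^{5}$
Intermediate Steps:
$l{\left(H \right)} = 1$
$k{\left(U \right)} = \sqrt{U}$ ($k{\left(U \right)} = 1 \sqrt{U} = \sqrt{U}$)
$127309 + k{\left(309 \right)} = 127309 + \sqrt{309}$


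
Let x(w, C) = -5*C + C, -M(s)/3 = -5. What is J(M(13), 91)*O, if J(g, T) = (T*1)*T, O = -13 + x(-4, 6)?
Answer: -306397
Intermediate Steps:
M(s) = 15 (M(s) = -3*(-5) = 15)
x(w, C) = -4*C
O = -37 (O = -13 - 4*6 = -13 - 24 = -37)
J(g, T) = T² (J(g, T) = T*T = T²)
J(M(13), 91)*O = 91²*(-37) = 8281*(-37) = -306397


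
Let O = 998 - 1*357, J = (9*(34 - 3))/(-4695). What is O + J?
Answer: 1003072/1565 ≈ 640.94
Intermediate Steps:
J = -93/1565 (J = (9*31)*(-1/4695) = 279*(-1/4695) = -93/1565 ≈ -0.059425)
O = 641 (O = 998 - 357 = 641)
O + J = 641 - 93/1565 = 1003072/1565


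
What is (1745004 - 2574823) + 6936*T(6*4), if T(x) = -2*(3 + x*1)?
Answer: -1204363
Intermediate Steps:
T(x) = -6 - 2*x (T(x) = -2*(3 + x) = -6 - 2*x)
(1745004 - 2574823) + 6936*T(6*4) = (1745004 - 2574823) + 6936*(-6 - 12*4) = -829819 + 6936*(-6 - 2*24) = -829819 + 6936*(-6 - 48) = -829819 + 6936*(-54) = -829819 - 374544 = -1204363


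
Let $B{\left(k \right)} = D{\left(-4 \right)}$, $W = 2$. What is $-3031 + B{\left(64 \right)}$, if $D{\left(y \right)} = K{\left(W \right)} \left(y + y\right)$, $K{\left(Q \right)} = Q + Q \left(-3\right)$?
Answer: $-2999$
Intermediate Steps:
$K{\left(Q \right)} = - 2 Q$ ($K{\left(Q \right)} = Q - 3 Q = - 2 Q$)
$D{\left(y \right)} = - 8 y$ ($D{\left(y \right)} = \left(-2\right) 2 \left(y + y\right) = - 4 \cdot 2 y = - 8 y$)
$B{\left(k \right)} = 32$ ($B{\left(k \right)} = \left(-8\right) \left(-4\right) = 32$)
$-3031 + B{\left(64 \right)} = -3031 + 32 = -2999$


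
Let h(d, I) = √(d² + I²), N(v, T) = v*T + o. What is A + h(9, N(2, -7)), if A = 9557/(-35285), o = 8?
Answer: -9557/35285 + 3*√13 ≈ 10.546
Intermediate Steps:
N(v, T) = 8 + T*v (N(v, T) = v*T + 8 = T*v + 8 = 8 + T*v)
A = -9557/35285 (A = 9557*(-1/35285) = -9557/35285 ≈ -0.27085)
h(d, I) = √(I² + d²)
A + h(9, N(2, -7)) = -9557/35285 + √((8 - 7*2)² + 9²) = -9557/35285 + √((8 - 14)² + 81) = -9557/35285 + √((-6)² + 81) = -9557/35285 + √(36 + 81) = -9557/35285 + √117 = -9557/35285 + 3*√13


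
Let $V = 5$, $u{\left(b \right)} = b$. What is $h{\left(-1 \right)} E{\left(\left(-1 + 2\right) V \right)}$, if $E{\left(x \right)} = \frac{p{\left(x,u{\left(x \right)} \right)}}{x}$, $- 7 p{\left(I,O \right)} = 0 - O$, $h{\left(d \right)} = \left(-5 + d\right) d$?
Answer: $\frac{6}{7} \approx 0.85714$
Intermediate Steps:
$h{\left(d \right)} = d \left(-5 + d\right)$
$p{\left(I,O \right)} = \frac{O}{7}$ ($p{\left(I,O \right)} = - \frac{0 - O}{7} = - \frac{\left(-1\right) O}{7} = \frac{O}{7}$)
$E{\left(x \right)} = \frac{1}{7}$ ($E{\left(x \right)} = \frac{\frac{1}{7} x}{x} = \frac{1}{7}$)
$h{\left(-1 \right)} E{\left(\left(-1 + 2\right) V \right)} = - (-5 - 1) \frac{1}{7} = \left(-1\right) \left(-6\right) \frac{1}{7} = 6 \cdot \frac{1}{7} = \frac{6}{7}$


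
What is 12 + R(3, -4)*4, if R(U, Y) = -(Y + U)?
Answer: 16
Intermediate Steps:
R(U, Y) = -U - Y (R(U, Y) = -(U + Y) = -U - Y)
12 + R(3, -4)*4 = 12 + (-1*3 - 1*(-4))*4 = 12 + (-3 + 4)*4 = 12 + 1*4 = 12 + 4 = 16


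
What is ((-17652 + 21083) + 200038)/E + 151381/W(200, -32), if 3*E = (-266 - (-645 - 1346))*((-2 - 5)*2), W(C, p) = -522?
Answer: -47315281/150075 ≈ -315.28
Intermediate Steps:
E = -8050 (E = ((-266 - (-645 - 1346))*((-2 - 5)*2))/3 = ((-266 - 1*(-1991))*(-7*2))/3 = ((-266 + 1991)*(-14))/3 = (1725*(-14))/3 = (⅓)*(-24150) = -8050)
((-17652 + 21083) + 200038)/E + 151381/W(200, -32) = ((-17652 + 21083) + 200038)/(-8050) + 151381/(-522) = (3431 + 200038)*(-1/8050) + 151381*(-1/522) = 203469*(-1/8050) - 151381/522 = -29067/1150 - 151381/522 = -47315281/150075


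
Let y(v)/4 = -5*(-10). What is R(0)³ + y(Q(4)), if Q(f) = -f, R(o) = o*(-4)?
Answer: 200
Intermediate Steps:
R(o) = -4*o
y(v) = 200 (y(v) = 4*(-5*(-10)) = 4*50 = 200)
R(0)³ + y(Q(4)) = (-4*0)³ + 200 = 0³ + 200 = 0 + 200 = 200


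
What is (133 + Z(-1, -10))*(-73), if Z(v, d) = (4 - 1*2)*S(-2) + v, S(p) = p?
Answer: -9344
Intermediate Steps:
Z(v, d) = -4 + v (Z(v, d) = (4 - 1*2)*(-2) + v = (4 - 2)*(-2) + v = 2*(-2) + v = -4 + v)
(133 + Z(-1, -10))*(-73) = (133 + (-4 - 1))*(-73) = (133 - 5)*(-73) = 128*(-73) = -9344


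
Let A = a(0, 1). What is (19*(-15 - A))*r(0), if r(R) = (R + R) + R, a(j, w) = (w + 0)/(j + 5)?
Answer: 0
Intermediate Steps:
a(j, w) = w/(5 + j)
r(R) = 3*R (r(R) = 2*R + R = 3*R)
A = 1/5 (A = 1/(5 + 0) = 1/5 ≈ 0.20000)
(19*(-15 - A))*r(0) = (19*(-15 - 1*1/5))*(3*0) = (19*(-15 - 1/5))*0 = (19*(-76/5))*0 = -1444/5*0 = 0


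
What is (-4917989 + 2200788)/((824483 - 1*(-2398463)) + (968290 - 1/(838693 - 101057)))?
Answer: -2004305276836/3091606558095 ≈ -0.64831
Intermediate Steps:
(-4917989 + 2200788)/((824483 - 1*(-2398463)) + (968290 - 1/(838693 - 101057))) = -2717201/((824483 + 2398463) + (968290 - 1/737636)) = -2717201/(3222946 + (968290 - 1*1/737636)) = -2717201/(3222946 + (968290 - 1/737636)) = -2717201/(3222946 + 714245562439/737636) = -2717201/3091606558095/737636 = -2717201*737636/3091606558095 = -2004305276836/3091606558095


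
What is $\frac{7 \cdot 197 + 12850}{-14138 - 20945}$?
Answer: $- \frac{14229}{35083} \approx -0.40558$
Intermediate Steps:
$\frac{7 \cdot 197 + 12850}{-14138 - 20945} = \frac{1379 + 12850}{-35083} = 14229 \left(- \frac{1}{35083}\right) = - \frac{14229}{35083}$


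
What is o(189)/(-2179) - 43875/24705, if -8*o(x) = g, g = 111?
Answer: -5645087/3190056 ≈ -1.7696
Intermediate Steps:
o(x) = -111/8 (o(x) = -1/8*111 = -111/8)
o(189)/(-2179) - 43875/24705 = -111/8/(-2179) - 43875/24705 = -111/8*(-1/2179) - 43875*1/24705 = 111/17432 - 325/183 = -5645087/3190056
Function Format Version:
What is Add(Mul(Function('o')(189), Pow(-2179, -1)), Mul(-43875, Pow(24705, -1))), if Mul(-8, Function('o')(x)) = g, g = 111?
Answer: Rational(-5645087, 3190056) ≈ -1.7696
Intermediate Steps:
Function('o')(x) = Rational(-111, 8) (Function('o')(x) = Mul(Rational(-1, 8), 111) = Rational(-111, 8))
Add(Mul(Function('o')(189), Pow(-2179, -1)), Mul(-43875, Pow(24705, -1))) = Add(Mul(Rational(-111, 8), Pow(-2179, -1)), Mul(-43875, Pow(24705, -1))) = Add(Mul(Rational(-111, 8), Rational(-1, 2179)), Mul(-43875, Rational(1, 24705))) = Add(Rational(111, 17432), Rational(-325, 183)) = Rational(-5645087, 3190056)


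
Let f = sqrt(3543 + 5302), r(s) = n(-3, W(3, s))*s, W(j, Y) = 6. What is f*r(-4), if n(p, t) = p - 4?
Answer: 28*sqrt(8845) ≈ 2633.3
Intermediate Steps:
n(p, t) = -4 + p
r(s) = -7*s (r(s) = (-4 - 3)*s = -7*s)
f = sqrt(8845) ≈ 94.048
f*r(-4) = sqrt(8845)*(-7*(-4)) = sqrt(8845)*28 = 28*sqrt(8845)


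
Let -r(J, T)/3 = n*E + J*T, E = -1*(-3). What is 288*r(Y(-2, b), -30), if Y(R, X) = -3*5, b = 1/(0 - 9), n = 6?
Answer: -404352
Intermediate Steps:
b = -⅑ (b = 1/(-9) = -⅑ ≈ -0.11111)
E = 3
Y(R, X) = -15
r(J, T) = -54 - 3*J*T (r(J, T) = -3*(6*3 + J*T) = -3*(18 + J*T) = -54 - 3*J*T)
288*r(Y(-2, b), -30) = 288*(-54 - 3*(-15)*(-30)) = 288*(-54 - 1350) = 288*(-1404) = -404352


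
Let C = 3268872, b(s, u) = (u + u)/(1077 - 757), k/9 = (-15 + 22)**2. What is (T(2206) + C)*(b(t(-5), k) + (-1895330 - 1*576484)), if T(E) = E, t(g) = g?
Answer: -646838990366661/80 ≈ -8.0855e+12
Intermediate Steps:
k = 441 (k = 9*(-15 + 22)**2 = 9*7**2 = 9*49 = 441)
b(s, u) = u/160 (b(s, u) = (2*u)/320 = (2*u)*(1/320) = u/160)
(T(2206) + C)*(b(t(-5), k) + (-1895330 - 1*576484)) = (2206 + 3268872)*((1/160)*441 + (-1895330 - 1*576484)) = 3271078*(441/160 + (-1895330 - 576484)) = 3271078*(441/160 - 2471814) = 3271078*(-395489799/160) = -646838990366661/80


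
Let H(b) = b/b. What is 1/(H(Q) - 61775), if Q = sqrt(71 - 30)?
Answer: -1/61774 ≈ -1.6188e-5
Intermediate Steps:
Q = sqrt(41) ≈ 6.4031
H(b) = 1
1/(H(Q) - 61775) = 1/(1 - 61775) = 1/(-61774) = -1/61774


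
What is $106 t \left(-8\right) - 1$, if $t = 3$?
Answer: $-2545$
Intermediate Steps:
$106 t \left(-8\right) - 1 = 106 \cdot 3 \left(-8\right) - 1 = 106 \left(-24\right) - 1 = -2544 - 1 = -2545$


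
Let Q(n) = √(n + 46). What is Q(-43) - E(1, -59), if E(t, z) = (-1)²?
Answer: -1 + √3 ≈ 0.73205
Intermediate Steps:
Q(n) = √(46 + n)
E(t, z) = 1
Q(-43) - E(1, -59) = √(46 - 43) - 1*1 = √3 - 1 = -1 + √3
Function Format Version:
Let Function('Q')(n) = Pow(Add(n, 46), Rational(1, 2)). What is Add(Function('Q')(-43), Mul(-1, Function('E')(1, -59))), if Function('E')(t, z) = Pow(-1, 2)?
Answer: Add(-1, Pow(3, Rational(1, 2))) ≈ 0.73205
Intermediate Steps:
Function('Q')(n) = Pow(Add(46, n), Rational(1, 2))
Function('E')(t, z) = 1
Add(Function('Q')(-43), Mul(-1, Function('E')(1, -59))) = Add(Pow(Add(46, -43), Rational(1, 2)), Mul(-1, 1)) = Add(Pow(3, Rational(1, 2)), -1) = Add(-1, Pow(3, Rational(1, 2)))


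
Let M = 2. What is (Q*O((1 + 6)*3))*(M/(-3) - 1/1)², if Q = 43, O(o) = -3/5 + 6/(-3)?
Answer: -2795/9 ≈ -310.56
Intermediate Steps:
O(o) = -13/5 (O(o) = -3*⅕ + 6*(-⅓) = -⅗ - 2 = -13/5)
(Q*O((1 + 6)*3))*(M/(-3) - 1/1)² = (43*(-13/5))*(2/(-3) - 1/1)² = -559*(2*(-⅓) - 1*1)²/5 = -559*(-⅔ - 1)²/5 = -559*(-5/3)²/5 = -559/5*25/9 = -2795/9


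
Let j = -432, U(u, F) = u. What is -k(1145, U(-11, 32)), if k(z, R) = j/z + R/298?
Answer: 141331/341210 ≈ 0.41421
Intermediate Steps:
k(z, R) = -432/z + R/298
-k(1145, U(-11, 32)) = -(-432/1145 + (1/298)*(-11)) = -(-432*1/1145 - 11/298) = -(-432/1145 - 11/298) = -1*(-141331/341210) = 141331/341210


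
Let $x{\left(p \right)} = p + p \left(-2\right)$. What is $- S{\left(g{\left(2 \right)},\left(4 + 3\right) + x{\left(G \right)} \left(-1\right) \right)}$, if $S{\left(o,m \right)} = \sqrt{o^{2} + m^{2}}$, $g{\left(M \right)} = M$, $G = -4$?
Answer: $- \sqrt{13} \approx -3.6056$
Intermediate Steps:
$x{\left(p \right)} = - p$ ($x{\left(p \right)} = p - 2 p = - p$)
$S{\left(o,m \right)} = \sqrt{m^{2} + o^{2}}$
$- S{\left(g{\left(2 \right)},\left(4 + 3\right) + x{\left(G \right)} \left(-1\right) \right)} = - \sqrt{\left(\left(4 + 3\right) + \left(-1\right) \left(-4\right) \left(-1\right)\right)^{2} + 2^{2}} = - \sqrt{\left(7 + 4 \left(-1\right)\right)^{2} + 4} = - \sqrt{\left(7 - 4\right)^{2} + 4} = - \sqrt{3^{2} + 4} = - \sqrt{9 + 4} = - \sqrt{13}$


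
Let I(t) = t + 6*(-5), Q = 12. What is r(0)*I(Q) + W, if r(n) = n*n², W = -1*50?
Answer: -50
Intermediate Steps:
I(t) = -30 + t (I(t) = t - 30 = -30 + t)
W = -50
r(n) = n³
r(0)*I(Q) + W = 0³*(-30 + 12) - 50 = 0*(-18) - 50 = 0 - 50 = -50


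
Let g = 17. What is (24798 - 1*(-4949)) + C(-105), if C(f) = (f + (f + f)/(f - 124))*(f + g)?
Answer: 8909543/229 ≈ 38906.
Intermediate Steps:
C(f) = (17 + f)*(f + 2*f/(-124 + f)) (C(f) = (f + (f + f)/(f - 124))*(f + 17) = (f + (2*f)/(-124 + f))*(17 + f) = (f + 2*f/(-124 + f))*(17 + f) = (17 + f)*(f + 2*f/(-124 + f)))
(24798 - 1*(-4949)) + C(-105) = (24798 - 1*(-4949)) - 105*(-2074 + (-105)² - 105*(-105))/(-124 - 105) = (24798 + 4949) - 105*(-2074 + 11025 + 11025)/(-229) = 29747 - 105*(-1/229)*19976 = 29747 + 2097480/229 = 8909543/229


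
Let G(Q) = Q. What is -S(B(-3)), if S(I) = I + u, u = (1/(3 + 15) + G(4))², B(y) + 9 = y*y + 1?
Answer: -5653/324 ≈ -17.448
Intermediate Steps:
B(y) = -8 + y² (B(y) = -9 + (y*y + 1) = -9 + (y² + 1) = -9 + (1 + y²) = -8 + y²)
u = 5329/324 (u = (1/(3 + 15) + 4)² = (1/18 + 4)² = (73/18)² = 5329/324 ≈ 16.448)
S(I) = 5329/324 + I (S(I) = I + 5329/324 = 5329/324 + I)
-S(B(-3)) = -(5329/324 + (-8 + (-3)²)) = -(5329/324 + (-8 + 9)) = -(5329/324 + 1) = -1*5653/324 = -5653/324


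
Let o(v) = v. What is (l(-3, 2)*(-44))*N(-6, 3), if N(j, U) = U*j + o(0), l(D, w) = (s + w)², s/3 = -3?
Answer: 38808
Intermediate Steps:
s = -9 (s = 3*(-3) = -9)
l(D, w) = (-9 + w)²
N(j, U) = U*j (N(j, U) = U*j + 0 = U*j)
(l(-3, 2)*(-44))*N(-6, 3) = ((-9 + 2)²*(-44))*(3*(-6)) = ((-7)²*(-44))*(-18) = (49*(-44))*(-18) = -2156*(-18) = 38808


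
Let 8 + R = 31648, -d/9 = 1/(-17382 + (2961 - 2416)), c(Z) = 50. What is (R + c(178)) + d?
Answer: 533564539/16837 ≈ 31690.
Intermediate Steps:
d = 9/16837 (d = -9/(-17382 + (2961 - 2416)) = -9/(-17382 + 545) = -9/(-16837) = -9*(-1/16837) = 9/16837 ≈ 0.00053454)
R = 31640 (R = -8 + 31648 = 31640)
(R + c(178)) + d = (31640 + 50) + 9/16837 = 31690 + 9/16837 = 533564539/16837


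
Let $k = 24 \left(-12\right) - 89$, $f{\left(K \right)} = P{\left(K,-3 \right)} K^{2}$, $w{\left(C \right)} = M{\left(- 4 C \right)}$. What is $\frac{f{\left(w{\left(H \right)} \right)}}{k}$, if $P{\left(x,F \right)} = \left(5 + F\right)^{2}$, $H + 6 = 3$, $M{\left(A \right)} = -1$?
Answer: $- \frac{4}{377} \approx -0.01061$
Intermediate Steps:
$H = -3$ ($H = -6 + 3 = -3$)
$w{\left(C \right)} = -1$
$f{\left(K \right)} = 4 K^{2}$ ($f{\left(K \right)} = \left(5 - 3\right)^{2} K^{2} = 2^{2} K^{2} = 4 K^{2}$)
$k = -377$ ($k = -288 - 89 = -377$)
$\frac{f{\left(w{\left(H \right)} \right)}}{k} = \frac{4 \left(-1\right)^{2}}{-377} = 4 \cdot 1 \left(- \frac{1}{377}\right) = 4 \left(- \frac{1}{377}\right) = - \frac{4}{377}$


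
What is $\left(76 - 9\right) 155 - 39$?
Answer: $10346$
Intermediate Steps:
$\left(76 - 9\right) 155 - 39 = 67 \cdot 155 - 39 = 10385 - 39 = 10346$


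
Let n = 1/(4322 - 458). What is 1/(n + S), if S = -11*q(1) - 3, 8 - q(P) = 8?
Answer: -3864/11591 ≈ -0.33336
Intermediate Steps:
n = 1/3864 ≈ 0.00025880
q(P) = 0 (q(P) = 8 - 1*8 = 8 - 8 = 0)
S = -3 (S = -11*0 - 3 = 0 - 3 = -3)
1/(n + S) = 1/(1/3864 - 3) = 1/(-11591/3864) = -3864/11591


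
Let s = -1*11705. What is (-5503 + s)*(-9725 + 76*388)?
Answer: -340081704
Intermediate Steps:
s = -11705
(-5503 + s)*(-9725 + 76*388) = (-5503 - 11705)*(-9725 + 76*388) = -17208*(-9725 + 29488) = -17208*19763 = -340081704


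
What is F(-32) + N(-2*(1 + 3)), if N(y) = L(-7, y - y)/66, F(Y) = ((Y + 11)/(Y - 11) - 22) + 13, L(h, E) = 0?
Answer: -366/43 ≈ -8.5116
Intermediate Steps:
F(Y) = -9 + (11 + Y)/(-11 + Y) (F(Y) = ((11 + Y)/(-11 + Y) - 22) + 13 = (-22 + (11 + Y)/(-11 + Y)) + 13 = -9 + (11 + Y)/(-11 + Y))
N(y) = 0 (N(y) = 0/66 = 0*(1/66) = 0)
F(-32) + N(-2*(1 + 3)) = 2*(55 - 4*(-32))/(-11 - 32) + 0 = 2*(55 + 128)/(-43) + 0 = 2*(-1/43)*183 + 0 = -366/43 + 0 = -366/43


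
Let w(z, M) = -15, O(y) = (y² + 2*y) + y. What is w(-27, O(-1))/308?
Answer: -15/308 ≈ -0.048701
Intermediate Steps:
O(y) = y² + 3*y
w(-27, O(-1))/308 = -15/308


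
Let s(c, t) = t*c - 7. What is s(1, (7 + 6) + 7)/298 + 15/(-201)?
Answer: -619/19966 ≈ -0.031003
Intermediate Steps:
s(c, t) = -7 + c*t (s(c, t) = c*t - 7 = -7 + c*t)
s(1, (7 + 6) + 7)/298 + 15/(-201) = (-7 + 1*((7 + 6) + 7))/298 + 15/(-201) = (-7 + 1*(13 + 7))*(1/298) + 15*(-1/201) = (-7 + 1*20)*(1/298) - 5/67 = (-7 + 20)*(1/298) - 5/67 = 13*(1/298) - 5/67 = 13/298 - 5/67 = -619/19966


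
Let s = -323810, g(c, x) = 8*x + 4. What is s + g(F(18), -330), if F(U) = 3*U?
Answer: -326446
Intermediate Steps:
g(c, x) = 4 + 8*x
s + g(F(18), -330) = -323810 + (4 + 8*(-330)) = -323810 + (4 - 2640) = -323810 - 2636 = -326446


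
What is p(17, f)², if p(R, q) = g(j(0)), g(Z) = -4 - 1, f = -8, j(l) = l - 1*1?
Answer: 25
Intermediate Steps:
j(l) = -1 + l (j(l) = l - 1 = -1 + l)
g(Z) = -5
p(R, q) = -5
p(17, f)² = (-5)² = 25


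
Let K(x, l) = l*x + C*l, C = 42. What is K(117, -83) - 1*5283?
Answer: -18480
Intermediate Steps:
K(x, l) = 42*l + l*x (K(x, l) = l*x + 42*l = 42*l + l*x)
K(117, -83) - 1*5283 = -83*(42 + 117) - 1*5283 = -83*159 - 5283 = -13197 - 5283 = -18480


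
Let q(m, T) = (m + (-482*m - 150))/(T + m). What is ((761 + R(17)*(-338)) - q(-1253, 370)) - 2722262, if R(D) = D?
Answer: -2407556558/883 ≈ -2.7266e+6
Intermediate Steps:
q(m, T) = (-150 - 481*m)/(T + m) (q(m, T) = (m + (-150 - 482*m))/(T + m) = (-150 - 481*m)/(T + m))
((761 + R(17)*(-338)) - q(-1253, 370)) - 2722262 = ((761 + 17*(-338)) - (-150 - 481*(-1253))/(370 - 1253)) - 2722262 = ((761 - 5746) - (-150 + 602693)/(-883)) - 2722262 = (-4985 - (-1)*602543/883) - 2722262 = (-4985 - 1*(-602543/883)) - 2722262 = (-4985 + 602543/883) - 2722262 = -3799212/883 - 2722262 = -2407556558/883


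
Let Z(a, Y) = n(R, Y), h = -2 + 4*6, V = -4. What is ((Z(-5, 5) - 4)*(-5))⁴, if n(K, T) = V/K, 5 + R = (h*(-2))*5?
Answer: 644513529856/4100625 ≈ 1.5717e+5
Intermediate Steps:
h = 22 (h = -2 + 24 = 22)
R = -225 (R = -5 + (22*(-2))*5 = -5 - 44*5 = -5 - 220 = -225)
n(K, T) = -4/K
Z(a, Y) = 4/225 (Z(a, Y) = -4/(-225) = -4*(-1/225) = 4/225)
((Z(-5, 5) - 4)*(-5))⁴ = ((4/225 - 4)*(-5))⁴ = (-896/225*(-5))⁴ = (896/45)⁴ = 644513529856/4100625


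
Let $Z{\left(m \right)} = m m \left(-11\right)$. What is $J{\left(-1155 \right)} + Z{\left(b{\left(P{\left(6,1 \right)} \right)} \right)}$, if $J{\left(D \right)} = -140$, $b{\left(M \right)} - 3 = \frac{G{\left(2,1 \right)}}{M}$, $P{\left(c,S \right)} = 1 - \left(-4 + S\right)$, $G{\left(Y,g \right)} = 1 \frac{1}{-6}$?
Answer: $- \frac{136091}{576} \approx -236.27$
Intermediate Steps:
$G{\left(Y,g \right)} = - \frac{1}{6}$ ($G{\left(Y,g \right)} = 1 \left(- \frac{1}{6}\right) = - \frac{1}{6}$)
$P{\left(c,S \right)} = 5 - S$
$b{\left(M \right)} = 3 - \frac{1}{6 M}$
$Z{\left(m \right)} = - 11 m^{2}$ ($Z{\left(m \right)} = m^{2} \left(-11\right) = - 11 m^{2}$)
$J{\left(-1155 \right)} + Z{\left(b{\left(P{\left(6,1 \right)} \right)} \right)} = -140 - 11 \left(3 - \frac{1}{6 \left(5 - 1\right)}\right)^{2} = -140 - 11 \left(3 - \frac{1}{6 \cdot 4}\right)^{2} = -140 - 11 \left(3 - \frac{1}{24}\right)^{2} = -140 - 11 \left(\frac{71}{24}\right)^{2} = -140 - \frac{55451}{576} = - \frac{136091}{576}$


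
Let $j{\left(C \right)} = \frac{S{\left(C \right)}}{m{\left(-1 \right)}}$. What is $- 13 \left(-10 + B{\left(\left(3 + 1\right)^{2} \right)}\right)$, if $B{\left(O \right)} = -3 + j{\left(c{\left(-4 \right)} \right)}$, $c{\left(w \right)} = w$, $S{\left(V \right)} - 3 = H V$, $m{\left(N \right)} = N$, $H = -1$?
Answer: $260$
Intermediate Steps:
$S{\left(V \right)} = 3 - V$
$j{\left(C \right)} = -3 + C$ ($j{\left(C \right)} = \frac{3 - C}{-1} = \left(3 - C\right) \left(-1\right) = -3 + C$)
$B{\left(O \right)} = -10$ ($B{\left(O \right)} = -3 - 7 = -10$)
$- 13 \left(-10 + B{\left(\left(3 + 1\right)^{2} \right)}\right) = - 13 \left(-10 - 10\right) = \left(-13\right) \left(-20\right) = 260$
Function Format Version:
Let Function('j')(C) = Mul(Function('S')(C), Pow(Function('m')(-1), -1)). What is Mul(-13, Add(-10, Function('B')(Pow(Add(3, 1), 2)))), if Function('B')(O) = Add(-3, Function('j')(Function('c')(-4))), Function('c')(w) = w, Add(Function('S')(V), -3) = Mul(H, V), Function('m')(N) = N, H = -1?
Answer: 260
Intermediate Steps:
Function('S')(V) = Add(3, Mul(-1, V))
Function('j')(C) = Add(-3, C) (Function('j')(C) = Mul(Add(3, Mul(-1, C)), Pow(-1, -1)) = Mul(Add(3, Mul(-1, C)), -1) = Add(-3, C))
Function('B')(O) = -10 (Function('B')(O) = Add(-3, Add(-3, -4)) = Add(-3, -7) = -10)
Mul(-13, Add(-10, Function('B')(Pow(Add(3, 1), 2)))) = Mul(-13, Add(-10, -10)) = Mul(-13, -20) = 260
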